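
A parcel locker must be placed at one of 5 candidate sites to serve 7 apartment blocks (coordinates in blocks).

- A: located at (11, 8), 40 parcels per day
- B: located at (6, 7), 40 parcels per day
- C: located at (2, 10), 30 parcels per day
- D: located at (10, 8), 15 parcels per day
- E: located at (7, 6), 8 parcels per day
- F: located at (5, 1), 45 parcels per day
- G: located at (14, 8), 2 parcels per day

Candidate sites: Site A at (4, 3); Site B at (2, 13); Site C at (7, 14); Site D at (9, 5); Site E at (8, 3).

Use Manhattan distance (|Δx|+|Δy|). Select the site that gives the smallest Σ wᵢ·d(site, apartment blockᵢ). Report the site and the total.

Total weighted distance at each candidate:
  Site A (4, 3): total = 1368
  Site B (2, 13): total = 2050
  Site C (7, 14): total = 1890
  Site D (9, 5): total = 1220
  Site E (8, 3): total = 1334
Minimum is at Site D with total 1220 blocks.

Site D, total 1220 blocks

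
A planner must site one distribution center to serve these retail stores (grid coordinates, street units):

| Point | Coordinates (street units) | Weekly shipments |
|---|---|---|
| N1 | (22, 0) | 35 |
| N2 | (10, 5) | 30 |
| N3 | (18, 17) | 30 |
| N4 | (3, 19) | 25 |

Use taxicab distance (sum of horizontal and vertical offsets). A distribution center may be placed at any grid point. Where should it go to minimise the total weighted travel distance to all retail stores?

(18, 5)

Manhattan distance separates: Σwᵢ(|x−xᵢ|+|y−yᵢ|) = Σwᵢ|x−xᵢ| + Σwᵢ|y−yᵢ|, so x and y are optimised independently as 1-D weighted medians.
Total weight W = 120; half = 60.
x-coordinate, sorted with cumulative weight:
  x=3 (N4, w=25) cum 25
  x=10 (N2, w=30) cum 55
  x=18 (N3, w=30) cum 85  ← median
  x=22 (N1, w=35) cum 120
⇒ x* = 18
y-coordinate, sorted with cumulative weight:
  y=0 (N1, w=35) cum 35
  y=5 (N2, w=30) cum 65  ← median
  y=17 (N3, w=30) cum 95
  y=19 (N4, w=25) cum 120
⇒ y* = 5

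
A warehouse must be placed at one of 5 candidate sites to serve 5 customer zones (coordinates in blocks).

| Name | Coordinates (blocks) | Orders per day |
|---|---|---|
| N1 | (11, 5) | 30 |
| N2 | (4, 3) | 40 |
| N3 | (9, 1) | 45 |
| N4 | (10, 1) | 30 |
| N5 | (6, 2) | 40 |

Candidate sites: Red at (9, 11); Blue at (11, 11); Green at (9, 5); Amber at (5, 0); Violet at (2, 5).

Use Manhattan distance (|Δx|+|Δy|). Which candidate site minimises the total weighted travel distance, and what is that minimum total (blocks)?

Total weighted distance at each candidate:
  Red (9, 11): total = 2020
  Blue (11, 11): total = 2210
  Green (9, 5): total = 910
  Amber (5, 0): total = 1015
  Violet (2, 5): total = 1565
Minimum is at Green with total 910 blocks.

Green, total 910 blocks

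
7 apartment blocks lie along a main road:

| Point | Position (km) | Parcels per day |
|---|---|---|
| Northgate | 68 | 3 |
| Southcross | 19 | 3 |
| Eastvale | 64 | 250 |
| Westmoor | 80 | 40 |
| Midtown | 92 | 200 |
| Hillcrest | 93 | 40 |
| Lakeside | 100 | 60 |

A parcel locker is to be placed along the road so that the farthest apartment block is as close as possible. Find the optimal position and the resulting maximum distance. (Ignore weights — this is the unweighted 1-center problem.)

location 59.5, max distance 40.5

The 1-center on a line is the midpoint of the two extreme points: leftmost at 19, rightmost at 100.
Optimal location = (19 + 100)/2 = 59.5; maximum distance = (100 − 19)/2 = 40.5.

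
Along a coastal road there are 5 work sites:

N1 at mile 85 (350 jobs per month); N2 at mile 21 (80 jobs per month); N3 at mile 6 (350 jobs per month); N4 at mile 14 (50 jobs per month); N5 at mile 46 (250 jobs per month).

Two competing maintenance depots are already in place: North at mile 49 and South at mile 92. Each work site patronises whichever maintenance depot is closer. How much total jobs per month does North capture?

The indifferent point is the midpoint (49+92)/2 = 70.5; work sites left of it (closer to North at 49) go to North, those right go to South.
  N3 at 6 (w=350) → North
  N4 at 14 (w=50) → North
  N2 at 21 (w=80) → North
  N5 at 46 (w=250) → North
  N1 at 85 (w=350) → South
North captures 730; South captures 350.

730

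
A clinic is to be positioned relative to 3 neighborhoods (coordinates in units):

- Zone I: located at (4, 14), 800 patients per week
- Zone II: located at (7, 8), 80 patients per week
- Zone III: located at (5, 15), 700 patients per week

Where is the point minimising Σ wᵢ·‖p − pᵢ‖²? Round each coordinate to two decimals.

The minimiser of Σwᵢ‖p−pᵢ‖² is the weighted centroid p* = (Σwᵢpᵢ)/(Σwᵢ).
Σwᵢ = 1580.
Σwᵢxᵢ = 800·4 + 80·7 + 700·5 = 7260.
Σwᵢyᵢ = 800·14 + 80·8 + 700·15 = 22340.
x* = 7260/1580 = 4.59, y* = 22340/1580 = 14.14.

(4.59, 14.14)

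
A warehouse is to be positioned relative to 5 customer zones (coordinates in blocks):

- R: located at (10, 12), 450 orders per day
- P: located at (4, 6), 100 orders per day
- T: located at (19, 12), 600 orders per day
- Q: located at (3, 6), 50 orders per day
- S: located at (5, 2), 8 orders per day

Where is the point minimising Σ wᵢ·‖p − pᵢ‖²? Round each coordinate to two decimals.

(13.65, 11.19)

The minimiser of Σwᵢ‖p−pᵢ‖² is the weighted centroid p* = (Σwᵢpᵢ)/(Σwᵢ).
Σwᵢ = 1208.
Σwᵢxᵢ = 450·10 + 100·4 + 600·19 + 50·3 + 8·5 = 16490.
Σwᵢyᵢ = 450·12 + 100·6 + 600·12 + 50·6 + 8·2 = 13516.
x* = 16490/1208 = 13.65, y* = 13516/1208 = 11.19.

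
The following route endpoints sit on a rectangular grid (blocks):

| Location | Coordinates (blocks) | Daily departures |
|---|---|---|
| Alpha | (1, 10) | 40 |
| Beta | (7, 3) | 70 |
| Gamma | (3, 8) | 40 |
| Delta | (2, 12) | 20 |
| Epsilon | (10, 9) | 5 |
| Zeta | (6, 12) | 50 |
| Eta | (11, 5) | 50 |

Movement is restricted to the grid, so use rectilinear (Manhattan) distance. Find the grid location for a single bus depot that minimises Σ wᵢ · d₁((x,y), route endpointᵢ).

(6, 8)

Manhattan distance separates: Σwᵢ(|x−xᵢ|+|y−yᵢ|) = Σwᵢ|x−xᵢ| + Σwᵢ|y−yᵢ|, so x and y are optimised independently as 1-D weighted medians.
Total weight W = 275; half = 137.5.
x-coordinate, sorted with cumulative weight:
  x=1 (Alpha, w=40) cum 40
  x=2 (Delta, w=20) cum 60
  x=3 (Gamma, w=40) cum 100
  x=6 (Zeta, w=50) cum 150  ← median
  x=7 (Beta, w=70) cum 220
  x=10 (Epsilon, w=5) cum 225
  x=11 (Eta, w=50) cum 275
⇒ x* = 6
y-coordinate, sorted with cumulative weight:
  y=3 (Beta, w=70) cum 70
  y=5 (Eta, w=50) cum 120
  y=8 (Gamma, w=40) cum 160  ← median
  y=9 (Epsilon, w=5) cum 165
  y=10 (Alpha, w=40) cum 205
  y=12 (Delta, w=20) cum 225
  y=12 (Zeta, w=50) cum 275
⇒ y* = 8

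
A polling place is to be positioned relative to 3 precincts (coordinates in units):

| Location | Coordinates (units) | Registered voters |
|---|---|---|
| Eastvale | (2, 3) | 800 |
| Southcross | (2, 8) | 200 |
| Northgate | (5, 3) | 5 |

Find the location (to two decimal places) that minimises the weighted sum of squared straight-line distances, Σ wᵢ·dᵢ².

(2.01, 4.00)

The minimiser of Σwᵢ‖p−pᵢ‖² is the weighted centroid p* = (Σwᵢpᵢ)/(Σwᵢ).
Σwᵢ = 1005.
Σwᵢxᵢ = 800·2 + 200·2 + 5·5 = 2025.
Σwᵢyᵢ = 800·3 + 200·8 + 5·3 = 4015.
x* = 2025/1005 = 2.01, y* = 4015/1005 = 4.00.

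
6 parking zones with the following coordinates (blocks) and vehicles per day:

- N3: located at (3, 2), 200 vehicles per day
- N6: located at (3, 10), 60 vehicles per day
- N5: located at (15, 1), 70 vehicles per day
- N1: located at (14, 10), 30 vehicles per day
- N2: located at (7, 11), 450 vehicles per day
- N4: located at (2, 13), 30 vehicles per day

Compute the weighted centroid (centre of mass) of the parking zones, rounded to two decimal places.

(6.50, 7.99)

The minimiser of Σwᵢ‖p−pᵢ‖² is the weighted centroid p* = (Σwᵢpᵢ)/(Σwᵢ).
Σwᵢ = 840.
Σwᵢxᵢ = 200·3 + 60·3 + 70·15 + 30·14 + 450·7 + 30·2 = 5460.
Σwᵢyᵢ = 200·2 + 60·10 + 70·1 + 30·10 + 450·11 + 30·13 = 6710.
x* = 5460/840 = 6.50, y* = 6710/840 = 7.99.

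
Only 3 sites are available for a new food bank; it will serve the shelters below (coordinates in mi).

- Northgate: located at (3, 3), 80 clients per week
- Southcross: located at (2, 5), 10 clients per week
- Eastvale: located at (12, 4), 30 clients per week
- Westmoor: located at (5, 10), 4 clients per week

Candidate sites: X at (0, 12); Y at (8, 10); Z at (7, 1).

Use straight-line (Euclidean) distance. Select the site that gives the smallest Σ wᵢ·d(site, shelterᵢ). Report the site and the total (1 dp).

Total weighted distance at each candidate:
  X (0, 12): total = 1286.0
  Y (8, 10): total = 994.6
  Z (7, 1): total = 633.6
Minimum is at Z with total 633.6 mi.

Z, total 633.6 mi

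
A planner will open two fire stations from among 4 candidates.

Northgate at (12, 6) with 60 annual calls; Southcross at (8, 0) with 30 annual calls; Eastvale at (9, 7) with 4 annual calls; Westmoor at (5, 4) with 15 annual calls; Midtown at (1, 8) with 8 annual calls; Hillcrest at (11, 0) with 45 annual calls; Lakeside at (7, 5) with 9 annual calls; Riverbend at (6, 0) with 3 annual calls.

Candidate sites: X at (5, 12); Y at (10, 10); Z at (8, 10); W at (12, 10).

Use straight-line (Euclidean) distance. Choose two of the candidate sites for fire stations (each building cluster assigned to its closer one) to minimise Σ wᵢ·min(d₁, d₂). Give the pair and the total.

{Z, W}, total 1240.2

Evaluate every pair (each demand assigned to the nearer of the two):
  {Z, W}: total = 1240.2
  {Y, Z}: total = 1268.6
  {X, Y}: total = 1286.4
  {Y, W}: total = 1286.5
  {X, W}: total = 1296.2
  {X, Z}: total = 1344.2
Best pair: {Z, W} with total 1240.2.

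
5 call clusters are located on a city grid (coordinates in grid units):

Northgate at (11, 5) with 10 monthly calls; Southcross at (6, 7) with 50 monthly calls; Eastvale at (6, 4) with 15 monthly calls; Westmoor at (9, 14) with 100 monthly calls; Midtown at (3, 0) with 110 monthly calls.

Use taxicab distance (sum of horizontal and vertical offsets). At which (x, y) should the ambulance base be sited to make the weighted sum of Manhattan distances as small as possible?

(6, 7)

Manhattan distance separates: Σwᵢ(|x−xᵢ|+|y−yᵢ|) = Σwᵢ|x−xᵢ| + Σwᵢ|y−yᵢ|, so x and y are optimised independently as 1-D weighted medians.
Total weight W = 285; half = 142.5.
x-coordinate, sorted with cumulative weight:
  x=3 (Midtown, w=110) cum 110
  x=6 (Southcross, w=50) cum 160  ← median
  x=6 (Eastvale, w=15) cum 175
  x=9 (Westmoor, w=100) cum 275
  x=11 (Northgate, w=10) cum 285
⇒ x* = 6
y-coordinate, sorted with cumulative weight:
  y=0 (Midtown, w=110) cum 110
  y=4 (Eastvale, w=15) cum 125
  y=5 (Northgate, w=10) cum 135
  y=7 (Southcross, w=50) cum 185  ← median
  y=14 (Westmoor, w=100) cum 285
⇒ y* = 7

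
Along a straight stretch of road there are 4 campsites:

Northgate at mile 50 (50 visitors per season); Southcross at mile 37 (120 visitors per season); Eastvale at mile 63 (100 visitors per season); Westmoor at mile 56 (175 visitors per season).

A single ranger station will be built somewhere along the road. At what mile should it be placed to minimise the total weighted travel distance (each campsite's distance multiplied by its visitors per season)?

For a sum of weighted absolute distances on a line, the optimum is the weighted median (not the mean). Total weight W = 445; half-weight = 222.5.
Sort by position and accumulate weight:
  mile 37 (Southcross, w=120) → cum 120
  mile 50 (Northgate, w=50) → cum 170
  mile 56 (Westmoor, w=175) → cum 345  ≥ 222.5 → median here
  mile 63 (Eastvale, w=100) → cum 445
Optimal location: mile 56.

x = 56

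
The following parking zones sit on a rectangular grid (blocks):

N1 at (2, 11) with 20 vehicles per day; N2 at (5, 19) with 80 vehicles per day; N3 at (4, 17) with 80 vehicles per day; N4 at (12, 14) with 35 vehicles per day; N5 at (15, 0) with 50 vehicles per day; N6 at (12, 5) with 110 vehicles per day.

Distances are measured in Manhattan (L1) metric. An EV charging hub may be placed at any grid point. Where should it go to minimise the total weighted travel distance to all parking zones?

(12, 14)

Manhattan distance separates: Σwᵢ(|x−xᵢ|+|y−yᵢ|) = Σwᵢ|x−xᵢ| + Σwᵢ|y−yᵢ|, so x and y are optimised independently as 1-D weighted medians.
Total weight W = 375; half = 187.5.
x-coordinate, sorted with cumulative weight:
  x=2 (N1, w=20) cum 20
  x=4 (N3, w=80) cum 100
  x=5 (N2, w=80) cum 180
  x=12 (N4, w=35) cum 215  ← median
  x=12 (N6, w=110) cum 325
  x=15 (N5, w=50) cum 375
⇒ x* = 12
y-coordinate, sorted with cumulative weight:
  y=0 (N5, w=50) cum 50
  y=5 (N6, w=110) cum 160
  y=11 (N1, w=20) cum 180
  y=14 (N4, w=35) cum 215  ← median
  y=17 (N3, w=80) cum 295
  y=19 (N2, w=80) cum 375
⇒ y* = 14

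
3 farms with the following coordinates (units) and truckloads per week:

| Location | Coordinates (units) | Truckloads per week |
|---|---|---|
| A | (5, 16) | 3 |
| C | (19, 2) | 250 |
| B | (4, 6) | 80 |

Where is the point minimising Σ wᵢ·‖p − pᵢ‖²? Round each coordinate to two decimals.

(15.27, 3.09)

The minimiser of Σwᵢ‖p−pᵢ‖² is the weighted centroid p* = (Σwᵢpᵢ)/(Σwᵢ).
Σwᵢ = 333.
Σwᵢxᵢ = 3·5 + 250·19 + 80·4 = 5085.
Σwᵢyᵢ = 3·16 + 250·2 + 80·6 = 1028.
x* = 5085/333 = 15.27, y* = 1028/333 = 3.09.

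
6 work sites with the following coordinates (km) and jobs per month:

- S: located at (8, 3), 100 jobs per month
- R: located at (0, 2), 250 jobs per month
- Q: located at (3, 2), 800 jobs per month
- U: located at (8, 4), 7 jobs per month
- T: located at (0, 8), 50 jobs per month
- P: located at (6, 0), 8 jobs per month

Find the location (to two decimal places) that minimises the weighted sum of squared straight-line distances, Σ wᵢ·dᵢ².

(2.72, 2.33)

The minimiser of Σwᵢ‖p−pᵢ‖² is the weighted centroid p* = (Σwᵢpᵢ)/(Σwᵢ).
Σwᵢ = 1215.
Σwᵢxᵢ = 100·8 + 250·0 + 800·3 + 7·8 + 50·0 + 8·6 = 3304.
Σwᵢyᵢ = 100·3 + 250·2 + 800·2 + 7·4 + 50·8 + 8·0 = 2828.
x* = 3304/1215 = 2.72, y* = 2828/1215 = 2.33.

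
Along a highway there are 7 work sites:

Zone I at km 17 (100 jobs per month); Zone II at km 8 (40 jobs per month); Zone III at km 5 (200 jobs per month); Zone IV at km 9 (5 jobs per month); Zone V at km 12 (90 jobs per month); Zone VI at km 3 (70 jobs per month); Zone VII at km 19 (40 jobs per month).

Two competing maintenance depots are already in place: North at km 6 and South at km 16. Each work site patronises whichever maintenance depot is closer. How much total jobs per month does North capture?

315

The indifferent point is the midpoint (6+16)/2 = 11; work sites left of it (closer to North at 6) go to North, those right go to South.
  Zone VI at 3 (w=70) → North
  Zone III at 5 (w=200) → North
  Zone II at 8 (w=40) → North
  Zone IV at 9 (w=5) → North
  Zone V at 12 (w=90) → South
  Zone I at 17 (w=100) → South
  Zone VII at 19 (w=40) → South
North captures 315; South captures 230.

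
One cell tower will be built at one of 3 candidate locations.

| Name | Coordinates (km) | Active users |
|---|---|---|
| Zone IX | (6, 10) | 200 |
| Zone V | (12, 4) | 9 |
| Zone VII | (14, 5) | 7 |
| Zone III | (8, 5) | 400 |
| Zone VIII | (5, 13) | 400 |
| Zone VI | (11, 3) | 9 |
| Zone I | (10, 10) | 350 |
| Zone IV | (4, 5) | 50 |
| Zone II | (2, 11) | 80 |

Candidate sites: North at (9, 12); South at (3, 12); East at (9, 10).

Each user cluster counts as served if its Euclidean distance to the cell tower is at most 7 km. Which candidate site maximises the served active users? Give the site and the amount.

Coverage radius r = 7 km; a point is covered iff (Δx)²+(Δy)² ≤ 7² = 49.
  North (9, 12): covers {Zone IX, Zone VIII, Zone I} → 950
  South (3, 12): covers {Zone IX, Zone VIII, Zone II} → 680
  East (9, 10): covers {Zone IX, Zone V, Zone III, Zone VIII, Zone I} → 1359
Maximum coverage at East: 1359 active users.

East, covering 1359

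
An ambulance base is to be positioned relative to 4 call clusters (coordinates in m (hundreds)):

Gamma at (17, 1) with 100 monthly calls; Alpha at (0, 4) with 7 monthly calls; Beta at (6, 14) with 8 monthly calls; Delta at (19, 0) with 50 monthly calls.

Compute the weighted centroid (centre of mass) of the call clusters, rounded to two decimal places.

(16.35, 1.45)

The minimiser of Σwᵢ‖p−pᵢ‖² is the weighted centroid p* = (Σwᵢpᵢ)/(Σwᵢ).
Σwᵢ = 165.
Σwᵢxᵢ = 100·17 + 7·0 + 8·6 + 50·19 = 2698.
Σwᵢyᵢ = 100·1 + 7·4 + 8·14 + 50·0 = 240.
x* = 2698/165 = 16.35, y* = 240/165 = 1.45.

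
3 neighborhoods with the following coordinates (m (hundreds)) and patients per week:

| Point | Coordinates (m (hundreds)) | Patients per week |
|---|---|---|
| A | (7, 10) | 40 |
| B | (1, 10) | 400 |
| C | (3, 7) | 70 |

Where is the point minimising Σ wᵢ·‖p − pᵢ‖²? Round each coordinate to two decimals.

The minimiser of Σwᵢ‖p−pᵢ‖² is the weighted centroid p* = (Σwᵢpᵢ)/(Σwᵢ).
Σwᵢ = 510.
Σwᵢxᵢ = 40·7 + 400·1 + 70·3 = 890.
Σwᵢyᵢ = 40·10 + 400·10 + 70·7 = 4890.
x* = 890/510 = 1.75, y* = 4890/510 = 9.59.

(1.75, 9.59)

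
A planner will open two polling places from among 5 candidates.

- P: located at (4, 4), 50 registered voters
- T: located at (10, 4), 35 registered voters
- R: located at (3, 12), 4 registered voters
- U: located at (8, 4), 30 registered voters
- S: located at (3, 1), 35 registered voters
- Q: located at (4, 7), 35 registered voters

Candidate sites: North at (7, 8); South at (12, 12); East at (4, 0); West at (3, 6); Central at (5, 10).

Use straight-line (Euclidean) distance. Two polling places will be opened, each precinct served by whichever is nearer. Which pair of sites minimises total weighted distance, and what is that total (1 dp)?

{East, West}, total 648.7

Evaluate every pair (each demand assigned to the nearer of the two):
  {East, West}: total = 648.7
  {North, West}: total = 657.6
  {North, East}: total = 681.5
  {West, Central}: total = 764.0
  {South, West}: total = 776.7
  {East, Central}: total = 793.6
  {South, East}: total = 952.6
  {North, Central}: total = 952.9
  {North, South}: total = 964.2
  {South, Central}: total = 1223.4
Best pair: {East, West} with total 648.7.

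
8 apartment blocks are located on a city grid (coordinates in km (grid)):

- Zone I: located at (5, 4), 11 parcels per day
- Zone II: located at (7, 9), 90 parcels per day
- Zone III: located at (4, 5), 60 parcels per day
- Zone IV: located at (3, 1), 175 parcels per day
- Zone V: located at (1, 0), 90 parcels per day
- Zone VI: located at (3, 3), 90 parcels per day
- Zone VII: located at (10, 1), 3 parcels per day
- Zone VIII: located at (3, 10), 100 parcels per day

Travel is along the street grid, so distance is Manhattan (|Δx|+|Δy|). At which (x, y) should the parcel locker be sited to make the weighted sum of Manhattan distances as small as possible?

(3, 3)

Manhattan distance separates: Σwᵢ(|x−xᵢ|+|y−yᵢ|) = Σwᵢ|x−xᵢ| + Σwᵢ|y−yᵢ|, so x and y are optimised independently as 1-D weighted medians.
Total weight W = 619; half = 309.5.
x-coordinate, sorted with cumulative weight:
  x=1 (Zone V, w=90) cum 90
  x=3 (Zone IV, w=175) cum 265
  x=3 (Zone VI, w=90) cum 355  ← median
  x=3 (Zone VIII, w=100) cum 455
  x=4 (Zone III, w=60) cum 515
  x=5 (Zone I, w=11) cum 526
  x=7 (Zone II, w=90) cum 616
  x=10 (Zone VII, w=3) cum 619
⇒ x* = 3
y-coordinate, sorted with cumulative weight:
  y=0 (Zone V, w=90) cum 90
  y=1 (Zone IV, w=175) cum 265
  y=1 (Zone VII, w=3) cum 268
  y=3 (Zone VI, w=90) cum 358  ← median
  y=4 (Zone I, w=11) cum 369
  y=5 (Zone III, w=60) cum 429
  y=9 (Zone II, w=90) cum 519
  y=10 (Zone VIII, w=100) cum 619
⇒ y* = 3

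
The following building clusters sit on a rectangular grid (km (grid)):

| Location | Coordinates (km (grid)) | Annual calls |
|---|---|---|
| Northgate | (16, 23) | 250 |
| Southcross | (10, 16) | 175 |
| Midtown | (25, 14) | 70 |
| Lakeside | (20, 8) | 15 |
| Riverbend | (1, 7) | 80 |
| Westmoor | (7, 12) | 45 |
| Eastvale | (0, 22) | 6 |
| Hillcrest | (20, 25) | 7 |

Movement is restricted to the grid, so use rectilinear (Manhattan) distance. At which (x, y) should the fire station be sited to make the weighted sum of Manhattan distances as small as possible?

(16, 16)

Manhattan distance separates: Σwᵢ(|x−xᵢ|+|y−yᵢ|) = Σwᵢ|x−xᵢ| + Σwᵢ|y−yᵢ|, so x and y are optimised independently as 1-D weighted medians.
Total weight W = 648; half = 324.
x-coordinate, sorted with cumulative weight:
  x=0 (Eastvale, w=6) cum 6
  x=1 (Riverbend, w=80) cum 86
  x=7 (Westmoor, w=45) cum 131
  x=10 (Southcross, w=175) cum 306
  x=16 (Northgate, w=250) cum 556  ← median
  x=20 (Lakeside, w=15) cum 571
  x=20 (Hillcrest, w=7) cum 578
  x=25 (Midtown, w=70) cum 648
⇒ x* = 16
y-coordinate, sorted with cumulative weight:
  y=7 (Riverbend, w=80) cum 80
  y=8 (Lakeside, w=15) cum 95
  y=12 (Westmoor, w=45) cum 140
  y=14 (Midtown, w=70) cum 210
  y=16 (Southcross, w=175) cum 385  ← median
  y=22 (Eastvale, w=6) cum 391
  y=23 (Northgate, w=250) cum 641
  y=25 (Hillcrest, w=7) cum 648
⇒ y* = 16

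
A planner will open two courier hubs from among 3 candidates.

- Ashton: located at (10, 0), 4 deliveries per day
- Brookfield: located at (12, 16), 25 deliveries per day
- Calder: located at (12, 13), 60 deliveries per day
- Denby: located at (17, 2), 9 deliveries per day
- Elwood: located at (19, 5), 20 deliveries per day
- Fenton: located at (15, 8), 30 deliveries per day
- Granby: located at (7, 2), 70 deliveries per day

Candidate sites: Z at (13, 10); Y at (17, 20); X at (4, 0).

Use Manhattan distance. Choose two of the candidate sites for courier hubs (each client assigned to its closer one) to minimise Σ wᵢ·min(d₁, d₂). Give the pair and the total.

Evaluate every pair (each demand assigned to the nearer of the two):
  {Z, X}: total = 1237
  {Z, Y}: total = 1895
  {Y, X}: total = 2214
Best pair: {Z, X} with total 1237.

{Z, X}, total 1237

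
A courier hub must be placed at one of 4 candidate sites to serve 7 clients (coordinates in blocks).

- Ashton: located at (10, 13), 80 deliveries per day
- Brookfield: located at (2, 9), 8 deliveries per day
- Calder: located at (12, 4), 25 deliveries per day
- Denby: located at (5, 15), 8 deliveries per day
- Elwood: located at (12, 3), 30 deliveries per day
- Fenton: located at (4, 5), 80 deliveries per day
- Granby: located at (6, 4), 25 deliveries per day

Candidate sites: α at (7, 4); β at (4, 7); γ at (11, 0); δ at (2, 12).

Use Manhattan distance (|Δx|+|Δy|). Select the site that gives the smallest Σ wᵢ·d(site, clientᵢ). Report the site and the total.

Total weighted distance at each candidate:
  α (7, 4): total = 1794
  β (4, 7): total = 1984
  γ (11, 0): total = 2862
  δ (2, 12): total = 2832
Minimum is at α with total 1794 blocks.

α, total 1794 blocks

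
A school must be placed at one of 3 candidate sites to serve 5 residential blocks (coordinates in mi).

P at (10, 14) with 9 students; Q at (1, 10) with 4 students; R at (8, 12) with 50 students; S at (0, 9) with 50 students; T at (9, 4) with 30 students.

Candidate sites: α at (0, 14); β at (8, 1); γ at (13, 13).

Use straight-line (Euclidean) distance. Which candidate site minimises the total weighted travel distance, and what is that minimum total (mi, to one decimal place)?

Total weighted distance at each candidate:
  α (0, 14): total = 1172.4
  β (8, 1): total = 1374.5
  γ (13, 13): total = 1308.4
Minimum is at α with total 1172.4 mi.

α, total 1172.4 mi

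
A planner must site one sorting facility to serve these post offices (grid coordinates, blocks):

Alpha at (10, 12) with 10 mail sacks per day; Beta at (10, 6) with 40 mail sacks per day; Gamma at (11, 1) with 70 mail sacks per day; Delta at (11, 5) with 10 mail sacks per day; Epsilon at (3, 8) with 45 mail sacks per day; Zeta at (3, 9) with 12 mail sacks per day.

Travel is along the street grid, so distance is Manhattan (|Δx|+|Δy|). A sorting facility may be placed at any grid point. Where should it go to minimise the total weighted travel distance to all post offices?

Manhattan distance separates: Σwᵢ(|x−xᵢ|+|y−yᵢ|) = Σwᵢ|x−xᵢ| + Σwᵢ|y−yᵢ|, so x and y are optimised independently as 1-D weighted medians.
Total weight W = 187; half = 93.5.
x-coordinate, sorted with cumulative weight:
  x=3 (Epsilon, w=45) cum 45
  x=3 (Zeta, w=12) cum 57
  x=10 (Alpha, w=10) cum 67
  x=10 (Beta, w=40) cum 107  ← median
  x=11 (Gamma, w=70) cum 177
  x=11 (Delta, w=10) cum 187
⇒ x* = 10
y-coordinate, sorted with cumulative weight:
  y=1 (Gamma, w=70) cum 70
  y=5 (Delta, w=10) cum 80
  y=6 (Beta, w=40) cum 120  ← median
  y=8 (Epsilon, w=45) cum 165
  y=9 (Zeta, w=12) cum 177
  y=12 (Alpha, w=10) cum 187
⇒ y* = 6

(10, 6)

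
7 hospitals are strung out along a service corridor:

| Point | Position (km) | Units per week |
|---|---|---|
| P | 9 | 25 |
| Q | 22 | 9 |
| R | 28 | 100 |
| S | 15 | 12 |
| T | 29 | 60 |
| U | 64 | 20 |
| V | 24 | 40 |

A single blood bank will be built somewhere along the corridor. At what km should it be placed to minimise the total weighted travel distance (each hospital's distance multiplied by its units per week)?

For a sum of weighted absolute distances on a line, the optimum is the weighted median (not the mean). Total weight W = 266; half-weight = 133.
Sort by position and accumulate weight:
  km 9 (P, w=25) → cum 25
  km 15 (S, w=12) → cum 37
  km 22 (Q, w=9) → cum 46
  km 24 (V, w=40) → cum 86
  km 28 (R, w=100) → cum 186  ≥ 133 → median here
  km 29 (T, w=60) → cum 246
  km 64 (U, w=20) → cum 266
Optimal location: km 28.

x = 28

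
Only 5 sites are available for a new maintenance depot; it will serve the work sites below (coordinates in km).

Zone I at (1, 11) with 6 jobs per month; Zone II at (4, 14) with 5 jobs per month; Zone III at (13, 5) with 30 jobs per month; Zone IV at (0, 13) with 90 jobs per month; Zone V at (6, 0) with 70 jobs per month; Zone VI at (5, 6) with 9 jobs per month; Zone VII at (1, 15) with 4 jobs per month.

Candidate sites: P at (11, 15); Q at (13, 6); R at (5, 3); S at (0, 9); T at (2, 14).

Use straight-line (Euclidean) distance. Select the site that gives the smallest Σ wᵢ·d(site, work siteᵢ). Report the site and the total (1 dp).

Total weighted distance at each candidate:
  P (11, 15): total = 2656.3
  Q (13, 6): total = 2274.4
  R (5, 3): total = 1661.5
  S (0, 9): total = 1647.5
  T (2, 14): total = 1758.4
Minimum is at S with total 1647.5 km.

S, total 1647.5 km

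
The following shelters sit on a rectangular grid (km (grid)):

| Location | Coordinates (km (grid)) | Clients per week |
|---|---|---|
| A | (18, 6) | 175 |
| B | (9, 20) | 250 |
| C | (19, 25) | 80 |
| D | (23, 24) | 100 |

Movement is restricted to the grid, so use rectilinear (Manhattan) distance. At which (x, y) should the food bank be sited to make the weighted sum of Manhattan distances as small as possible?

(18, 20)

Manhattan distance separates: Σwᵢ(|x−xᵢ|+|y−yᵢ|) = Σwᵢ|x−xᵢ| + Σwᵢ|y−yᵢ|, so x and y are optimised independently as 1-D weighted medians.
Total weight W = 605; half = 302.5.
x-coordinate, sorted with cumulative weight:
  x=9 (B, w=250) cum 250
  x=18 (A, w=175) cum 425  ← median
  x=19 (C, w=80) cum 505
  x=23 (D, w=100) cum 605
⇒ x* = 18
y-coordinate, sorted with cumulative weight:
  y=6 (A, w=175) cum 175
  y=20 (B, w=250) cum 425  ← median
  y=24 (D, w=100) cum 525
  y=25 (C, w=80) cum 605
⇒ y* = 20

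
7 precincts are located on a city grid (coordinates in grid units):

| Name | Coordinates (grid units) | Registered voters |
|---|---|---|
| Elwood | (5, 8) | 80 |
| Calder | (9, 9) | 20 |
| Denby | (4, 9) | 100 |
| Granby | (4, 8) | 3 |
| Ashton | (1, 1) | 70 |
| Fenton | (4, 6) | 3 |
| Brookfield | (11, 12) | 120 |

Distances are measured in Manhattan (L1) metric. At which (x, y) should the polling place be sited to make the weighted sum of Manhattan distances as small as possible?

Manhattan distance separates: Σwᵢ(|x−xᵢ|+|y−yᵢ|) = Σwᵢ|x−xᵢ| + Σwᵢ|y−yᵢ|, so x and y are optimised independently as 1-D weighted medians.
Total weight W = 396; half = 198.
x-coordinate, sorted with cumulative weight:
  x=1 (Ashton, w=70) cum 70
  x=4 (Denby, w=100) cum 170
  x=4 (Granby, w=3) cum 173
  x=4 (Fenton, w=3) cum 176
  x=5 (Elwood, w=80) cum 256  ← median
  x=9 (Calder, w=20) cum 276
  x=11 (Brookfield, w=120) cum 396
⇒ x* = 5
y-coordinate, sorted with cumulative weight:
  y=1 (Ashton, w=70) cum 70
  y=6 (Fenton, w=3) cum 73
  y=8 (Elwood, w=80) cum 153
  y=8 (Granby, w=3) cum 156
  y=9 (Calder, w=20) cum 176
  y=9 (Denby, w=100) cum 276  ← median
  y=12 (Brookfield, w=120) cum 396
⇒ y* = 9

(5, 9)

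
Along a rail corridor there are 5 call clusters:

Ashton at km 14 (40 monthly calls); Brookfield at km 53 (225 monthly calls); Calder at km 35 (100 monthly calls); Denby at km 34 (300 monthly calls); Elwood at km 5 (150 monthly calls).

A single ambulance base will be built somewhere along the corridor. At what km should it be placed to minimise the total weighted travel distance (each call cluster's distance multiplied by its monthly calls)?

For a sum of weighted absolute distances on a line, the optimum is the weighted median (not the mean). Total weight W = 815; half-weight = 407.5.
Sort by position and accumulate weight:
  km 5 (Elwood, w=150) → cum 150
  km 14 (Ashton, w=40) → cum 190
  km 34 (Denby, w=300) → cum 490  ≥ 407.5 → median here
  km 35 (Calder, w=100) → cum 590
  km 53 (Brookfield, w=225) → cum 815
Optimal location: km 34.

x = 34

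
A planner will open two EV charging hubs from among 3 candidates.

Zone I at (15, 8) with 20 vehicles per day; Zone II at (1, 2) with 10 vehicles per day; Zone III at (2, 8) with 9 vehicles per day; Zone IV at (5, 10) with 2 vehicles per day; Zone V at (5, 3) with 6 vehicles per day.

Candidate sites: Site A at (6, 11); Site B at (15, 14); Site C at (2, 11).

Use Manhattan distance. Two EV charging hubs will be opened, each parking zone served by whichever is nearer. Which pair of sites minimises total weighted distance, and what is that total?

Evaluate every pair (each demand assigned to the nearer of the two):
  {Site B, Site C}: total = 321
  {Site A, Site B}: total = 381
  {Site A, Site C}: total = 425
Best pair: {Site B, Site C} with total 321.

{Site B, Site C}, total 321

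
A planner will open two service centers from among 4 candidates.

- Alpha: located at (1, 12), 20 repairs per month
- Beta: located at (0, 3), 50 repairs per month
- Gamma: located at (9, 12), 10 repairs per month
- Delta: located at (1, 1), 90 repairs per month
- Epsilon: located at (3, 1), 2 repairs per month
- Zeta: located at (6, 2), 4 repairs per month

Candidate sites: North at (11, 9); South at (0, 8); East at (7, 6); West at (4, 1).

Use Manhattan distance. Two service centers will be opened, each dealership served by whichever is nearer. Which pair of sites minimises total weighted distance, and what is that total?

Evaluate every pair (each demand assigned to the nearer of the two):
  {South, West}: total = 764
  {North, West}: total = 894
  {East, West}: total = 904
  {North, South}: total = 1188
  {South, East}: total = 1188
  {North, East}: total = 1818
Best pair: {South, West} with total 764.

{South, West}, total 764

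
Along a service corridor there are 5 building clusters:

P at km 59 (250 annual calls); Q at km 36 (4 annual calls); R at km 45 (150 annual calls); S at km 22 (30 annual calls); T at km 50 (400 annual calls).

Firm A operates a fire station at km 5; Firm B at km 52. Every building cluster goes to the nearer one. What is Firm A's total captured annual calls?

30

The indifferent point is the midpoint (5+52)/2 = 28.5; building clusters left of it (closer to Firm A at 5) go to Firm A, those right go to Firm B.
  S at 22 (w=30) → Firm A
  Q at 36 (w=4) → Firm B
  R at 45 (w=150) → Firm B
  T at 50 (w=400) → Firm B
  P at 59 (w=250) → Firm B
Firm A captures 30; Firm B captures 804.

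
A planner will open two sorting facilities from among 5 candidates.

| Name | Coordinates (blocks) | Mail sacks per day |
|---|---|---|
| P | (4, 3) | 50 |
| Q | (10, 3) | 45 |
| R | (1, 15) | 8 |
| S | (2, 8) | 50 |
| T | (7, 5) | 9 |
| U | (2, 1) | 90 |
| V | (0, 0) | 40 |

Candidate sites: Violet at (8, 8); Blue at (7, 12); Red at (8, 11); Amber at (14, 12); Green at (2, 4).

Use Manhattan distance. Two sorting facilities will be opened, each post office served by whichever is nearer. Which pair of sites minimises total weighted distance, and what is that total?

Evaluate every pair (each demand assigned to the nearer of the two):
  {Violet, Green}: total = 1307
  {Blue, Green}: total = 1391
  {Red, Green}: total = 1407
  {Amber, Green}: total = 1415
  {Violet, Blue}: total = 2983
  {Violet, Red}: total = 2999
  {Violet, Amber}: total = 3023
  {Blue, Red}: total = 3835
  {Red, Amber}: total = 3851
  {Blue, Amber}: total = 3925
Best pair: {Violet, Green} with total 1307.

{Violet, Green}, total 1307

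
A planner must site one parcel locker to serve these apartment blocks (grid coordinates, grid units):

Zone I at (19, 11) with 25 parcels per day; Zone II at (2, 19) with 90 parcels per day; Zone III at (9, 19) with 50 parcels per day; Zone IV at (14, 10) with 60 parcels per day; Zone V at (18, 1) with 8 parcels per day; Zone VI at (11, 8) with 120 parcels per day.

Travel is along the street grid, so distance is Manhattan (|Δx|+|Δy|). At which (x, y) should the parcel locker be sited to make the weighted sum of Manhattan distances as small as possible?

Manhattan distance separates: Σwᵢ(|x−xᵢ|+|y−yᵢ|) = Σwᵢ|x−xᵢ| + Σwᵢ|y−yᵢ|, so x and y are optimised independently as 1-D weighted medians.
Total weight W = 353; half = 176.5.
x-coordinate, sorted with cumulative weight:
  x=2 (Zone II, w=90) cum 90
  x=9 (Zone III, w=50) cum 140
  x=11 (Zone VI, w=120) cum 260  ← median
  x=14 (Zone IV, w=60) cum 320
  x=18 (Zone V, w=8) cum 328
  x=19 (Zone I, w=25) cum 353
⇒ x* = 11
y-coordinate, sorted with cumulative weight:
  y=1 (Zone V, w=8) cum 8
  y=8 (Zone VI, w=120) cum 128
  y=10 (Zone IV, w=60) cum 188  ← median
  y=11 (Zone I, w=25) cum 213
  y=19 (Zone II, w=90) cum 303
  y=19 (Zone III, w=50) cum 353
⇒ y* = 10

(11, 10)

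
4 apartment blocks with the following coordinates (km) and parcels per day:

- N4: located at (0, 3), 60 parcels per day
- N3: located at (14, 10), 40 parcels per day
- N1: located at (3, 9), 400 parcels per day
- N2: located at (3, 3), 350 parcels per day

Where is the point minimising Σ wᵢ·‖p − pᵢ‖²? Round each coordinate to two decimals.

(3.31, 6.15)

The minimiser of Σwᵢ‖p−pᵢ‖² is the weighted centroid p* = (Σwᵢpᵢ)/(Σwᵢ).
Σwᵢ = 850.
Σwᵢxᵢ = 60·0 + 40·14 + 400·3 + 350·3 = 2810.
Σwᵢyᵢ = 60·3 + 40·10 + 400·9 + 350·3 = 5230.
x* = 2810/850 = 3.31, y* = 5230/850 = 6.15.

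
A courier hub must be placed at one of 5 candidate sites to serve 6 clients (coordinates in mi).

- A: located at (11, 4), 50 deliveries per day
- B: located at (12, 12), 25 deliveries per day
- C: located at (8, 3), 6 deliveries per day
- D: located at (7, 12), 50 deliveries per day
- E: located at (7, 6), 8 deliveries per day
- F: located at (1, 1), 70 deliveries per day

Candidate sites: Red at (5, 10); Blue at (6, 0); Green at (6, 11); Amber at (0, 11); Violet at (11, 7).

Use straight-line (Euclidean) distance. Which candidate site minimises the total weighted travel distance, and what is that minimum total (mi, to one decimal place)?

Violet, total 1476.9 mi

Total weighted distance at each candidate:
  Red (5, 10): total = 1518.6
  Blue (6, 0): total = 1684.9
  Green (6, 11): total = 1525.8
  Amber (0, 11): total = 2146.7
  Violet (11, 7): total = 1476.9
Minimum is at Violet with total 1476.9 mi.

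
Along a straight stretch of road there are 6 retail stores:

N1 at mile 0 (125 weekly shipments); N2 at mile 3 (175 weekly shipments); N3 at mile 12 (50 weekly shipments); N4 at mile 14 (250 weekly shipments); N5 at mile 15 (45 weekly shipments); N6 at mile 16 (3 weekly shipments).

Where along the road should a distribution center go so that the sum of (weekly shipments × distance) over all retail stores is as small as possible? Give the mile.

x = 12

For a sum of weighted absolute distances on a line, the optimum is the weighted median (not the mean). Total weight W = 648; half-weight = 324.
Sort by position and accumulate weight:
  mile 0 (N1, w=125) → cum 125
  mile 3 (N2, w=175) → cum 300
  mile 12 (N3, w=50) → cum 350  ≥ 324 → median here
  mile 14 (N4, w=250) → cum 600
  mile 15 (N5, w=45) → cum 645
  mile 16 (N6, w=3) → cum 648
Optimal location: mile 12.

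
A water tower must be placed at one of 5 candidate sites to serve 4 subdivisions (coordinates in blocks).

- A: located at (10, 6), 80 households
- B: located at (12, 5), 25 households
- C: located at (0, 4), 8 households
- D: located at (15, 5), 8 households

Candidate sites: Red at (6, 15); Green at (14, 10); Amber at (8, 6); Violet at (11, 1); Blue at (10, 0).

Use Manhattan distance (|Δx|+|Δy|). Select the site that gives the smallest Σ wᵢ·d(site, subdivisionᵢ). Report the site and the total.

Total weighted distance at each candidate:
  Red (6, 15): total = 1728
  Green (14, 10): total = 1023
  Amber (8, 6): total = 429
  Violet (11, 1): total = 781
  Blue (10, 0): total = 847
Minimum is at Amber with total 429 blocks.

Amber, total 429 blocks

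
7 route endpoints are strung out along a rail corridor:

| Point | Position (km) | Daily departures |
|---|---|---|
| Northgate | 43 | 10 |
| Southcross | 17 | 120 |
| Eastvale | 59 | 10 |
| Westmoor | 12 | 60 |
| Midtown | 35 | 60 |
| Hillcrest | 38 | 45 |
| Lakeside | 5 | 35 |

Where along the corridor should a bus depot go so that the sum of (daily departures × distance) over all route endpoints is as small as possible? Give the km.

x = 17

For a sum of weighted absolute distances on a line, the optimum is the weighted median (not the mean). Total weight W = 340; half-weight = 170.
Sort by position and accumulate weight:
  km 5 (Lakeside, w=35) → cum 35
  km 12 (Westmoor, w=60) → cum 95
  km 17 (Southcross, w=120) → cum 215  ≥ 170 → median here
  km 35 (Midtown, w=60) → cum 275
  km 38 (Hillcrest, w=45) → cum 320
  km 43 (Northgate, w=10) → cum 330
  km 59 (Eastvale, w=10) → cum 340
Optimal location: km 17.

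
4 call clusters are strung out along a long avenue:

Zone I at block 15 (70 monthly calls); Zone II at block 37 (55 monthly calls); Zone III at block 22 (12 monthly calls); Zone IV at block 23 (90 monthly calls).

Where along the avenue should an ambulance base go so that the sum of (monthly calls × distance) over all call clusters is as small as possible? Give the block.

For a sum of weighted absolute distances on a line, the optimum is the weighted median (not the mean). Total weight W = 227; half-weight = 113.5.
Sort by position and accumulate weight:
  block 15 (Zone I, w=70) → cum 70
  block 22 (Zone III, w=12) → cum 82
  block 23 (Zone IV, w=90) → cum 172  ≥ 113.5 → median here
  block 37 (Zone II, w=55) → cum 227
Optimal location: block 23.

x = 23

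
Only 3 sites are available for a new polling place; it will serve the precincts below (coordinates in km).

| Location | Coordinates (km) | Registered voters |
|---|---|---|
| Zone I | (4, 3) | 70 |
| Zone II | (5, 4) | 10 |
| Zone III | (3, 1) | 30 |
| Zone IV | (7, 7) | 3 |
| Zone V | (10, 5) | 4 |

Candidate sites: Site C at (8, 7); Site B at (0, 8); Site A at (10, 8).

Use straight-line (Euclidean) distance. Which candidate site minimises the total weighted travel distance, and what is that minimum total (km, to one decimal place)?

Site C, total 687.0 km

Total weighted distance at each candidate:
  Site C (8, 7): total = 687.0
  Site B (0, 8): total = 803.7
  Site A (10, 8): total = 929.2
Minimum is at Site C with total 687.0 km.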